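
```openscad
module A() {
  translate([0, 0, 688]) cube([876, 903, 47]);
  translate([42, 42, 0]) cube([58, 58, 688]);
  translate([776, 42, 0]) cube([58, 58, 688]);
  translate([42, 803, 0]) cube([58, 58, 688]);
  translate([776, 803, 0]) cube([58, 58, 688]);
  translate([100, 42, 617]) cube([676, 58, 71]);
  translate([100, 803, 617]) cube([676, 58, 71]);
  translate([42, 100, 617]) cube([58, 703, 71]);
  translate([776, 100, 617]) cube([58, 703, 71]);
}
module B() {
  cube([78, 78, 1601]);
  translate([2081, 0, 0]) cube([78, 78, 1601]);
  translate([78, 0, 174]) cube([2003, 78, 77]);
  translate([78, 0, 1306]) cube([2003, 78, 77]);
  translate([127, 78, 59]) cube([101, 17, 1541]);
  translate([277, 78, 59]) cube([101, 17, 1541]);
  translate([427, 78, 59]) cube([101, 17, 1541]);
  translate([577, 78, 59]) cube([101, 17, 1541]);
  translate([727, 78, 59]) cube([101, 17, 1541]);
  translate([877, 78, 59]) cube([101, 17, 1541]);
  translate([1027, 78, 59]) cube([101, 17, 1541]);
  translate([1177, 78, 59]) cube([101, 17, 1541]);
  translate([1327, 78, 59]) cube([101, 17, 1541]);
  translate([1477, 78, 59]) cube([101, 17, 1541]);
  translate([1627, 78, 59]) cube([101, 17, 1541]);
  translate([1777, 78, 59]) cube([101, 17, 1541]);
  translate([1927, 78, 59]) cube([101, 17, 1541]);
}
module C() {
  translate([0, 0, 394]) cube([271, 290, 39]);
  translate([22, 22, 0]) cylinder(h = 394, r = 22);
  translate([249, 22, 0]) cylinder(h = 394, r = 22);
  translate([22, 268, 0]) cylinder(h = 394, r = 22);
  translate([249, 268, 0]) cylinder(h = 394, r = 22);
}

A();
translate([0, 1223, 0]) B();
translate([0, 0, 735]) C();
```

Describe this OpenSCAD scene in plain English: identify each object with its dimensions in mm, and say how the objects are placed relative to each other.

A is a table: top 876 mm (x) × 903 mm (y), 47 mm thick, upper face at z = 735 mm, on four 58×58 mm square legs, each inset 42 mm from the nearest pair of top edges, running from z = 0 to the bottom of the top. Four apron rails, 58 mm thick and 71 mm tall, run between adjacent legs with their top edges flush with the underside of the top and their outer faces flush with the legs' outer faces.

B is a fence section. Two 78×78 mm posts, 1601 mm tall, stand on the floor with a clear span of 2003 mm between their inner faces. Two horizontal rails of 78×77 mm section span the gap between the posts with their undersides at z = 174 mm and z = 1306 mm, flush with the posts' −y face. 13 pickets, each 101 mm wide, 17 mm thick and 1541 mm tall, are fixed to the +y face of the rails with their bottoms at z = 59 mm, evenly spaced across the span with equal gaps (rounded down to the nearest mm) at the −x end and between each pair — any rounding remainder accumulates at the +x end.

C is a four-legged stool. The seat is 271×290 mm, 39 mm thick, top at z = 433 mm. It stands on four round legs, each 44 mm in diameter, from z = 0 to the seat underside, each leg's axis is inset half a diameter from the nearest pair of seat edges (so the leg's bounding box is flush with the corner).

The fence section is on the floor beside the table on its +y side. The stool is on top of the table.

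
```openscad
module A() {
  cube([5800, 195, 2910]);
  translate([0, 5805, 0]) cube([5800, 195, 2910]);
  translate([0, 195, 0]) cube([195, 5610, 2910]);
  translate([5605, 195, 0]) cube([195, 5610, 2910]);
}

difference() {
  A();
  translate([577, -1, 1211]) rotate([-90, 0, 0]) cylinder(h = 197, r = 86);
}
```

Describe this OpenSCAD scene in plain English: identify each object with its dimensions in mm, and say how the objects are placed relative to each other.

A is a box-shaped house frame (walls only): outside footprint 5800×6000 mm, wall height 2910 mm, wall thickness 195 mm. The two y-facing walls run the full x-width; the two x-facing walls fit between the inner faces of the y-facing walls.

The house frame has a circular hole of radius 86 mm through its front wall, centred at (x = 577, z = 1211).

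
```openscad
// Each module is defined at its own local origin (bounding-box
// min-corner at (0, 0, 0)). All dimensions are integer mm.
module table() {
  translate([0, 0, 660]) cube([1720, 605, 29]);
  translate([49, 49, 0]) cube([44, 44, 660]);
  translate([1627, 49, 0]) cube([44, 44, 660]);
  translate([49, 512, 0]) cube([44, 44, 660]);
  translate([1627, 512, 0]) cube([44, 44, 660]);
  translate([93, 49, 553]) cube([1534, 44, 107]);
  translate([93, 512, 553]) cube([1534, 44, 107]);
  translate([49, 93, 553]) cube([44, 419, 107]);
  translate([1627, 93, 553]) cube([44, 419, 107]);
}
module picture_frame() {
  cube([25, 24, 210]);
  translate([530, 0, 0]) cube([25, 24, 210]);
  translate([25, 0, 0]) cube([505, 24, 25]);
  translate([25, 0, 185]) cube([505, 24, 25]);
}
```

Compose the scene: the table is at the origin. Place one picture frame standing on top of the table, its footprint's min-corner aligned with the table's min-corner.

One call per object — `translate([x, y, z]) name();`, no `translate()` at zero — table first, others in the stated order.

table();
translate([0, 0, 689]) picture_frame();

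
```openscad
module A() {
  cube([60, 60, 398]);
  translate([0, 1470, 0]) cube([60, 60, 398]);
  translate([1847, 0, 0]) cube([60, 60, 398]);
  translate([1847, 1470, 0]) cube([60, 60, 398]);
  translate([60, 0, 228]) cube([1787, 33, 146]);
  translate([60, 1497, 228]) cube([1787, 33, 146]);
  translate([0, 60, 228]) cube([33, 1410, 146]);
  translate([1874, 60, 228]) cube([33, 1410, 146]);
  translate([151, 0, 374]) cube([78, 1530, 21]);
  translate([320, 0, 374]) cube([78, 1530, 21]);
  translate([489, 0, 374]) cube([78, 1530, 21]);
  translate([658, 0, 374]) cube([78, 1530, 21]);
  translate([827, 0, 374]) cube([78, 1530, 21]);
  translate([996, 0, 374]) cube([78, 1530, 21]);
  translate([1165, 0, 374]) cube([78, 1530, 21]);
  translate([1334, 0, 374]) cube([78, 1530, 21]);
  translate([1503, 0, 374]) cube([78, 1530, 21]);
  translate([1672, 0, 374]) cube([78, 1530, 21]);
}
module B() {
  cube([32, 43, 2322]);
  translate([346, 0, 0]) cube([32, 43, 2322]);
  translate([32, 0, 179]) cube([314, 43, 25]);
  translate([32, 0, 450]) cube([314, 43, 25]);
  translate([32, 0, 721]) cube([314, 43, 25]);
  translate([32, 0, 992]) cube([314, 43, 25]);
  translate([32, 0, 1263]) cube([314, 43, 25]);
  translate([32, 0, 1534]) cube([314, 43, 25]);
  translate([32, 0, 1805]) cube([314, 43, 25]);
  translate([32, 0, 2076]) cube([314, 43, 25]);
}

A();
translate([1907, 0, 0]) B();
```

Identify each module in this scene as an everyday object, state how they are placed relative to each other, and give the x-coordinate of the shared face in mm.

A is a bed frame. B is a ladder. The ladder is against the bed frame's +x side, with their −y faces flush. The x-coordinate of the shared face is 1907 mm.

The bed frame's +x face and the ladder's −x face are both at x = 1907 mm.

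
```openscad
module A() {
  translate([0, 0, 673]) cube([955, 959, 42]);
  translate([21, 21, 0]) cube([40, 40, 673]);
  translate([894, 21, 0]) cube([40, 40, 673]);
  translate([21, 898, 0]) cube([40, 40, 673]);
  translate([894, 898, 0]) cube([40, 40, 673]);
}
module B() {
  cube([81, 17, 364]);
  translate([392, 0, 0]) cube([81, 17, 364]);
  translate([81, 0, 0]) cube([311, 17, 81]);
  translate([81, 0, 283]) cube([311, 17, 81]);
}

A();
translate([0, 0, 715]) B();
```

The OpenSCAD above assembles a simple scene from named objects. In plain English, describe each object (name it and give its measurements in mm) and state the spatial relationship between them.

A is a rectangular dining table. The top is 955×959×42 mm with its upper surface at z = 715 mm. It stands on four 40×40 mm square legs, each inset 21 mm from the nearest pair of top edges, running from the floor to the underside of the top.

B is a picture frame with a 311×202 mm rectangular opening (x by z) and a uniform 81 mm border on every side. Frame depth is 17 mm along y. It is built from two vertical stiles running the full outside height and two horizontal rails spanning the gap between the stiles.

The picture frame is on top of the table.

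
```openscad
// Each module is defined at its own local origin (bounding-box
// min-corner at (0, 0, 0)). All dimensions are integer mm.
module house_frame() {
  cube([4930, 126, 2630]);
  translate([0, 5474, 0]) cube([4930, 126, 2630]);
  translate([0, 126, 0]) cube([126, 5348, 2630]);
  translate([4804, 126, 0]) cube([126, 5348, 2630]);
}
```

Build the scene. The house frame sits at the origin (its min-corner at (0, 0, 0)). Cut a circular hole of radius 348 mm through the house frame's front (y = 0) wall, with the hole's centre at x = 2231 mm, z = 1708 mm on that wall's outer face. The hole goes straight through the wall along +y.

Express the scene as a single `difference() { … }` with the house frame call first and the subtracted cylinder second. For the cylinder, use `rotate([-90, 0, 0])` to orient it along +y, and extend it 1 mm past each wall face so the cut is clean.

difference() {
  house_frame();
  translate([2231, -1, 1708]) rotate([-90, 0, 0]) cylinder(h = 128, r = 348);
}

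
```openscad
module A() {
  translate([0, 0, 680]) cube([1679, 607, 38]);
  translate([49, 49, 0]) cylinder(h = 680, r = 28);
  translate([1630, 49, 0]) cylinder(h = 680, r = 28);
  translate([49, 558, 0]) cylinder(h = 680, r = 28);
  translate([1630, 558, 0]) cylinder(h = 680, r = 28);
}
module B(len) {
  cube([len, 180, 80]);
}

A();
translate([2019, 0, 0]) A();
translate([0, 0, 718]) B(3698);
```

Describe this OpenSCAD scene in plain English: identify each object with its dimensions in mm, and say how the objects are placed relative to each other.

A is a table with a 1679×607 mm rectangular top, 38 mm thick, top surface at z = 718 mm, supported by four round legs of 56 mm diameter, each leg's bounding box inset 21 mm from the nearest pair of top edges, running from the floor.

B is a rectangular beam 3698 mm long (x), 180 mm deep (y), 80 mm thick (z).

The beam spans the tops of two tables placed 340 mm apart, resting at z = 718 mm.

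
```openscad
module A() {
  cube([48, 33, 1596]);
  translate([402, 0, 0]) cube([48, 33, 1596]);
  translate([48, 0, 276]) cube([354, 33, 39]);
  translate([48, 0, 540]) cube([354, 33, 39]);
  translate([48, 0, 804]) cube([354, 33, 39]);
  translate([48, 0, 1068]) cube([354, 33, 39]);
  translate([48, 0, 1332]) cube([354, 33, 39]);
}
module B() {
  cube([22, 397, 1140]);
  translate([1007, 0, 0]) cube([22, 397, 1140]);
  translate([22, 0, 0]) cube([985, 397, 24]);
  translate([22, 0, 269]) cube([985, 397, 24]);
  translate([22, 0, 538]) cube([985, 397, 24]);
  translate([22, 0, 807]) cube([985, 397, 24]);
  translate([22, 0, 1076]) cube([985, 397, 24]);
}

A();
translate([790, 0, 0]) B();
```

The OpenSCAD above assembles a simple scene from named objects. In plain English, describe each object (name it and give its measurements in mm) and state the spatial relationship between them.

A is a wooden ladder with two side rails of 48×33 mm section and 1596 mm height, set 450 mm apart overall. Between them run 5 rectangular rungs (33 mm deep, 39 mm thick), front faces flush with the rails' −y face. The bottom of the first rung is 276 mm above the floor and each subsequent rung is 264 mm higher than the one below.

B is an open bookshelf. Two side panels, each 22 mm thick, 397 mm deep and 1140 mm tall, stand 1029 mm apart (outside-to-outside). Between them sit 5 shelves, each 24 mm thick and 397 mm deep, spanning the full gap between the sides. The bottom shelf rests on the floor (its underside at z = 0) and the clear gap between one shelf's top and the next shelf's underside is 245 mm.

The bookshelf is on the floor beside the ladder on its +x side.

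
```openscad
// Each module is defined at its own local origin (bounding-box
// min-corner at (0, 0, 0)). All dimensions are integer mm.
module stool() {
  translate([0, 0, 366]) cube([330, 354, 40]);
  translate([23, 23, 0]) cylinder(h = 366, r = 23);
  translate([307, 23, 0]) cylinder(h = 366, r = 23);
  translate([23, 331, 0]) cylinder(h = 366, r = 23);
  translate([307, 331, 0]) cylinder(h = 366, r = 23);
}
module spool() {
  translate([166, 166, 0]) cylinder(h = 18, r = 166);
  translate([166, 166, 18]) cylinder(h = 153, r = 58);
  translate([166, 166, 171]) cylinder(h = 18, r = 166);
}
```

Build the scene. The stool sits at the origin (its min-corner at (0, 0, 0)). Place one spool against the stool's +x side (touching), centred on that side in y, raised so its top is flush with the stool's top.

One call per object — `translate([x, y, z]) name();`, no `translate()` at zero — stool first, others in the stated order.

stool();
translate([330, 11, 217]) spool();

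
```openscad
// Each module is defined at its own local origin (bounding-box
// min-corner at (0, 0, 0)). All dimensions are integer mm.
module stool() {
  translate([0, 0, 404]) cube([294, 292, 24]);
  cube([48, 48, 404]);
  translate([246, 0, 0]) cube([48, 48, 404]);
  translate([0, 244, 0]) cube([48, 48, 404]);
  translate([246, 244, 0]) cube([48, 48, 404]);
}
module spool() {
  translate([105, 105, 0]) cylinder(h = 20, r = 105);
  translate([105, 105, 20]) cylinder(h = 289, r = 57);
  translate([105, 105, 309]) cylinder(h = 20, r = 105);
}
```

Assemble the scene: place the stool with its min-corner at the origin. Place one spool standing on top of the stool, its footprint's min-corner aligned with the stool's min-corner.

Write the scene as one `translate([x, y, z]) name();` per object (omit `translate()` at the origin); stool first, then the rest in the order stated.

stool();
translate([0, 0, 428]) spool();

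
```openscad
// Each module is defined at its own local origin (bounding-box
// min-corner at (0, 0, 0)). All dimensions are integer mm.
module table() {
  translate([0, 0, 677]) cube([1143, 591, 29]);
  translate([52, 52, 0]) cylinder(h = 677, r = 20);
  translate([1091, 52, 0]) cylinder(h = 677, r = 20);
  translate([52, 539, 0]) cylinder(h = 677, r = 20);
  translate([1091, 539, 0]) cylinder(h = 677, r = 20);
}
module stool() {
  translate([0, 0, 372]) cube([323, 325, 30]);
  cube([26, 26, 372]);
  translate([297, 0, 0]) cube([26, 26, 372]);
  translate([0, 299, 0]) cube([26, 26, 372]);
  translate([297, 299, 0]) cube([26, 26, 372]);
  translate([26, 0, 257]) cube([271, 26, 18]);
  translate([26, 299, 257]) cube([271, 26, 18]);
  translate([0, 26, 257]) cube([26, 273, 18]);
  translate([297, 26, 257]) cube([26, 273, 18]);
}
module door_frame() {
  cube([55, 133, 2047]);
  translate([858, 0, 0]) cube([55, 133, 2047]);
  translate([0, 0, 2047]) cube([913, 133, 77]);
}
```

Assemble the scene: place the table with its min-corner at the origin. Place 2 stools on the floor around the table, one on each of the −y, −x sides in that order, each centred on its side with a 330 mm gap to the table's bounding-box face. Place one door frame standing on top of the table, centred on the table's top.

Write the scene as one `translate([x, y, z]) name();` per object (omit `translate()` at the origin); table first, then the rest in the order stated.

table();
translate([410, -655, 0]) stool();
translate([-653, 133, 0]) stool();
translate([115, 229, 706]) door_frame();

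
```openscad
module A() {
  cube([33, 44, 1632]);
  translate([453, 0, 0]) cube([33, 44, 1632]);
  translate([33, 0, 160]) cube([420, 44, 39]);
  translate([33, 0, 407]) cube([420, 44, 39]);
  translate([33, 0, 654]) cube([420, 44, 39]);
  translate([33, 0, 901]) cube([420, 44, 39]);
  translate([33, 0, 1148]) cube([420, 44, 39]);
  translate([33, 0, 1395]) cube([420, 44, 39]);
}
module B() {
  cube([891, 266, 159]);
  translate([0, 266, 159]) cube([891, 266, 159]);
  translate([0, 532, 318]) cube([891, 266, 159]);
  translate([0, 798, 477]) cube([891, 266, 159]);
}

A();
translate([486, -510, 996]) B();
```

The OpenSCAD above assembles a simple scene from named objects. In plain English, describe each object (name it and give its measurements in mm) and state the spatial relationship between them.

A is a straight ladder. Two 33×44 mm vertical rails, 1632 mm tall, stand 486 mm apart (outside-to-outside) with their front faces coplanar on the −y side. 6 rungs, each 44 mm deep and 39 mm tall, span between the inner faces of the rails, front faces flush with the rails. The lowest rung's underside is at z = 160 mm and rungs are spaced 247 mm apart (underside to underside).

B is a straight staircase of 4 solid steps. Each step is 891 mm wide (x), 266 mm deep (y, the going) and 159 mm tall (the rise). The first step rests on the floor; each subsequent step sits one going further in +y and one rise higher in +z, directly behind and above the previous step with no overlap.

The staircase is beside the ladder with their tops flush at z = 1632.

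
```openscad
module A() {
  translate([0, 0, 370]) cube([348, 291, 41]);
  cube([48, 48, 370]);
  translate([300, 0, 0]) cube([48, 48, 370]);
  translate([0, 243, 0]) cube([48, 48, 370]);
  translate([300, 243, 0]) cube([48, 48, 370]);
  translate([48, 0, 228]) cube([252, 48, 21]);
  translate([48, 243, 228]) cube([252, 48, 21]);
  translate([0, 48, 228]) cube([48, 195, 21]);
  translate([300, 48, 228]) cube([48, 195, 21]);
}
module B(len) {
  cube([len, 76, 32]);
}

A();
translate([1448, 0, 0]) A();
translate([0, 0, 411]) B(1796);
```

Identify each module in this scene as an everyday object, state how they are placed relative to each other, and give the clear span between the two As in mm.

Second stool starts at x = 1448; first ends at x = 348; clear span = 1448 − 348 = 1100 mm.

A is a stool. B is a beam. A beam spans the tops of two stools. The clear span between the two stools is 1100 mm.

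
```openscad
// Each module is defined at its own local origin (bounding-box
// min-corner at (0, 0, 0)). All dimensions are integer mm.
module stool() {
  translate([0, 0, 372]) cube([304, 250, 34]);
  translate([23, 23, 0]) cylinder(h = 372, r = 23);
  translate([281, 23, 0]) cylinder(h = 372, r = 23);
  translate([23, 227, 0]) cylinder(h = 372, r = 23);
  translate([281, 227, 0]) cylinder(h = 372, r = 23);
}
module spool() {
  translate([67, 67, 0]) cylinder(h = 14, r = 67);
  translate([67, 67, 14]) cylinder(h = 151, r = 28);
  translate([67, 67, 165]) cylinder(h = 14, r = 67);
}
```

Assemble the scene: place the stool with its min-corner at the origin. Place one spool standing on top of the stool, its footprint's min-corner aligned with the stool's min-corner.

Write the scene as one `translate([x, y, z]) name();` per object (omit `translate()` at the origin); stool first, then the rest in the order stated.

stool();
translate([0, 0, 406]) spool();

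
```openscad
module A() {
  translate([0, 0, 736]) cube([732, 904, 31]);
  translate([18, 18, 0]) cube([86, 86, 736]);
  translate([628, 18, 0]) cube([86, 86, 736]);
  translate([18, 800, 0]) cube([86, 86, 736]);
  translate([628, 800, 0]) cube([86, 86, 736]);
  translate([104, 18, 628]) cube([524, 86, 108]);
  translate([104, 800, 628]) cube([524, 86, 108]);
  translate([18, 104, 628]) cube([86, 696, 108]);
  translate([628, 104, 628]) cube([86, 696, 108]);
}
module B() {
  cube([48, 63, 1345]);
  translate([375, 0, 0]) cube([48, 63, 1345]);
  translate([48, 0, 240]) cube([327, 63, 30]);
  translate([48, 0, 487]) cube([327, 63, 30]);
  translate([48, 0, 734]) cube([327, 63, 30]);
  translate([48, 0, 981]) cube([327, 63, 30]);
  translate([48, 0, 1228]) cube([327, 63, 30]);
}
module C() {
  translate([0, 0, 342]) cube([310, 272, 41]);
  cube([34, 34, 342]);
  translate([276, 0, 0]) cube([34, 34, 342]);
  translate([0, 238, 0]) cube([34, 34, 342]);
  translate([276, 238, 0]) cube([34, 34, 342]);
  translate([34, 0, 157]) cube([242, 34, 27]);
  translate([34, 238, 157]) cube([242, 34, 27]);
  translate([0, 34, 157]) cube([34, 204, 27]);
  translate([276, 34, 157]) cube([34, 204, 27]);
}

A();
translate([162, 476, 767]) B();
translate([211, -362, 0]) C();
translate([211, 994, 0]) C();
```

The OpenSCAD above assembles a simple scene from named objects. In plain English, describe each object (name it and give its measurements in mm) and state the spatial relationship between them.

A is a rectangular dining table. The top is 732×904×31 mm with its upper surface at z = 767 mm. It stands on four 86×86 mm square legs, each inset 18 mm from the nearest pair of top edges, running from the floor to the underside of the top. Four apron rails, 86 mm thick and 108 mm tall, run between adjacent legs with their top edges flush with the underside of the top and their outer faces flush with the legs' outer faces.

B is a wooden ladder with two side rails of 48×63 mm section and 1345 mm height, set 423 mm apart overall. Between them run 5 rectangular rungs (63 mm deep, 30 mm thick), front faces flush with the rails' −y face. The bottom of the first rung is 240 mm above the floor and each subsequent rung is 247 mm higher than the one below.

C is a four-legged stool. The seat is a 310×272×41 mm slab whose top surface is at z = 383 mm; four square legs, each 34×34 mm in cross-section, run from the floor (z = 0) to the underside of the seat, each flush with a corner of the seat. Four stretchers, 34 mm wide and 27 mm tall, connect adjacent legs with their undersides at z = 157 mm, each running between the inner faces of the legs it joins and aligned with the legs' outer faces on the other axis.

The ladder is on top of the table. Two stools sit around the table at the −y, +y sides.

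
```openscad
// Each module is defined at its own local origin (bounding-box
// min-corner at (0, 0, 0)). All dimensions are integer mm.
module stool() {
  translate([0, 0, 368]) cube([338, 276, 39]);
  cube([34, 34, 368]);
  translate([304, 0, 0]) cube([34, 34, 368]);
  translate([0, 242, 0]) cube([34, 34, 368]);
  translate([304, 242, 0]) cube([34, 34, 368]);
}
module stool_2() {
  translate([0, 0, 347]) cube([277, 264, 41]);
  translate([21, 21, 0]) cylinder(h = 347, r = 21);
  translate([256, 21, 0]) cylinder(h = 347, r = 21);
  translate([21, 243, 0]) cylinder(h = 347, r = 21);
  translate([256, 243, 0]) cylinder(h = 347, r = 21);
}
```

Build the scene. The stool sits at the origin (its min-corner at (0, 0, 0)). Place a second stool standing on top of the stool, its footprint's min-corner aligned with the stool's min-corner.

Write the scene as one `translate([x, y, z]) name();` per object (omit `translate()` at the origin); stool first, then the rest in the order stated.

stool();
translate([0, 0, 407]) stool_2();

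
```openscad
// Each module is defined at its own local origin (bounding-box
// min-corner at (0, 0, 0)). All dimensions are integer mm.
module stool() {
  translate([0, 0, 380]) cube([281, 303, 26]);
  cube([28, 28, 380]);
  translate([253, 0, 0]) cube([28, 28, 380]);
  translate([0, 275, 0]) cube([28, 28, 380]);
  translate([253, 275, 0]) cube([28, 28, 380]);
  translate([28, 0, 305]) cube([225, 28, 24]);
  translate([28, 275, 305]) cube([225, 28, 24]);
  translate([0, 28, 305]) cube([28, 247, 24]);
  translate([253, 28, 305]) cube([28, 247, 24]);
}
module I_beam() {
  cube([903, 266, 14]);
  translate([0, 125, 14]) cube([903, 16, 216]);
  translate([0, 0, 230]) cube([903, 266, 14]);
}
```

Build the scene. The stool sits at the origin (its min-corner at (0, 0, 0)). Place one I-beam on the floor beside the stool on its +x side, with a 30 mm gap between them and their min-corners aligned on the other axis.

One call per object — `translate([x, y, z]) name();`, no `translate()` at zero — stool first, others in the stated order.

stool();
translate([311, 0, 0]) I_beam();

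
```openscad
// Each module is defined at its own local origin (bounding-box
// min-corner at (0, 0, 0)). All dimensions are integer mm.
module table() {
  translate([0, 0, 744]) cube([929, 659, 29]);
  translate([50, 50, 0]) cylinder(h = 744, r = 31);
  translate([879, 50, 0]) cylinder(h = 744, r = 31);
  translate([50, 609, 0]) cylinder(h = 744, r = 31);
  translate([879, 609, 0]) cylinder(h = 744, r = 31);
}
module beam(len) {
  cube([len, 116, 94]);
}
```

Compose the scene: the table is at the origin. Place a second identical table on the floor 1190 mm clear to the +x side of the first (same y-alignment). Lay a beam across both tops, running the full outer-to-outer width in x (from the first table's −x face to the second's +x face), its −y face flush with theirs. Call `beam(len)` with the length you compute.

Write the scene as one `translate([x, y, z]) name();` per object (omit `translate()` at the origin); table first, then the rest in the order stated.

table();
translate([2119, 0, 0]) table();
translate([0, 0, 773]) beam(3048);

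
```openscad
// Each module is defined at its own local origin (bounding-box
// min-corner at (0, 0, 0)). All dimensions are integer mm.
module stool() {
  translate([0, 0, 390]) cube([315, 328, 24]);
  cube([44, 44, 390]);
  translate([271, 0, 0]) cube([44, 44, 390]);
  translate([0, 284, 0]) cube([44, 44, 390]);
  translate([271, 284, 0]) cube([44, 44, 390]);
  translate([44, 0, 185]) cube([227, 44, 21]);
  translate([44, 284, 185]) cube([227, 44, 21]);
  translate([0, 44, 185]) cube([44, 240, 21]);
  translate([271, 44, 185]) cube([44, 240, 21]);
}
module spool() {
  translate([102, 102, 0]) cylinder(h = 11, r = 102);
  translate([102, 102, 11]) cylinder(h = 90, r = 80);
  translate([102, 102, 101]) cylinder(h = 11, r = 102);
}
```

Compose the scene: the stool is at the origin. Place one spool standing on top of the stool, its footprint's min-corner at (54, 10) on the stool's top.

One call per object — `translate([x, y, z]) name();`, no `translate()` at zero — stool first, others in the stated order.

stool();
translate([54, 10, 414]) spool();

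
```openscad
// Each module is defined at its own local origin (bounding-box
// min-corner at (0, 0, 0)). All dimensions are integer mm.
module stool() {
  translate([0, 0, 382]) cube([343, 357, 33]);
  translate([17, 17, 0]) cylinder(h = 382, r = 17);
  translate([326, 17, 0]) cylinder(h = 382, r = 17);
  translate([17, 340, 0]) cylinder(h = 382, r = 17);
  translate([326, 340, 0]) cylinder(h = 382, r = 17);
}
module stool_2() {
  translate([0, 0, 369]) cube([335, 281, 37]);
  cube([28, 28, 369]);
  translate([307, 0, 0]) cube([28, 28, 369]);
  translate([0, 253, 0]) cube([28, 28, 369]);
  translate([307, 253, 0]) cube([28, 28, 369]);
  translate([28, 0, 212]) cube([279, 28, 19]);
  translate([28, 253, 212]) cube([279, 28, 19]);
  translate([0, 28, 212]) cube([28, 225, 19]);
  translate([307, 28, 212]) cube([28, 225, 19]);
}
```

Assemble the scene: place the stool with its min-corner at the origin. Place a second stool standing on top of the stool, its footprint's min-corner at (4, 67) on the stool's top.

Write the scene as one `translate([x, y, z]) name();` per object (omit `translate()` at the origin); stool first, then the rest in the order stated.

stool();
translate([4, 67, 415]) stool_2();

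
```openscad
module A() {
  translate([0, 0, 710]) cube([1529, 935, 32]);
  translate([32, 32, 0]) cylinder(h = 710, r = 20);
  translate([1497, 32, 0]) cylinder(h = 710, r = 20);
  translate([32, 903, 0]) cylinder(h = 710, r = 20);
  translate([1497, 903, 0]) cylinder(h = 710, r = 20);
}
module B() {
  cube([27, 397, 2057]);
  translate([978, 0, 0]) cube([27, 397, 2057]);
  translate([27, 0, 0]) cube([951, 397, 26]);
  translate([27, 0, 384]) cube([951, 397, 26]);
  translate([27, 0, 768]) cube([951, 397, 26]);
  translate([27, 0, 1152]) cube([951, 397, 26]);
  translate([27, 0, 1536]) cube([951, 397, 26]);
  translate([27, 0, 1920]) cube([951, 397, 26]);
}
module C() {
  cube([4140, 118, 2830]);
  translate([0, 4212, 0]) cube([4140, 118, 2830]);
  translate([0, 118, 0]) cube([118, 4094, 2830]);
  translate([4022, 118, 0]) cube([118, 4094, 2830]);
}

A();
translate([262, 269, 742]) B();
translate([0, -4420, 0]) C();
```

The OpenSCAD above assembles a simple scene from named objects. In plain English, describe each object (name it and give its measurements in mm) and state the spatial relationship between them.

A is a table with a 1529×935 mm rectangular top, 32 mm thick, top surface at z = 742 mm, supported by four round legs of 40 mm diameter, each leg's bounding box inset 12 mm from the nearest pair of top edges, running from the floor.

B is a bookshelf 1005 mm wide overall, 397 mm deep and 2057 mm tall. The two sides are 27 mm thick vertical panels. 6 horizontal shelves of 26 mm thickness span between the inner faces of the sides; the lowest shelf sits on the floor and shelves are stacked with a clear vertical gap of 358 mm between each pair.

C is a box-shaped house frame (walls only): outside footprint 4140×4330 mm, wall height 2830 mm, wall thickness 118 mm. The two y-facing walls run the full x-width; the two x-facing walls fit between the inner faces of the y-facing walls.

The bookshelf is on top of the table, centred. The house frame is on the floor beside the table on its −y side.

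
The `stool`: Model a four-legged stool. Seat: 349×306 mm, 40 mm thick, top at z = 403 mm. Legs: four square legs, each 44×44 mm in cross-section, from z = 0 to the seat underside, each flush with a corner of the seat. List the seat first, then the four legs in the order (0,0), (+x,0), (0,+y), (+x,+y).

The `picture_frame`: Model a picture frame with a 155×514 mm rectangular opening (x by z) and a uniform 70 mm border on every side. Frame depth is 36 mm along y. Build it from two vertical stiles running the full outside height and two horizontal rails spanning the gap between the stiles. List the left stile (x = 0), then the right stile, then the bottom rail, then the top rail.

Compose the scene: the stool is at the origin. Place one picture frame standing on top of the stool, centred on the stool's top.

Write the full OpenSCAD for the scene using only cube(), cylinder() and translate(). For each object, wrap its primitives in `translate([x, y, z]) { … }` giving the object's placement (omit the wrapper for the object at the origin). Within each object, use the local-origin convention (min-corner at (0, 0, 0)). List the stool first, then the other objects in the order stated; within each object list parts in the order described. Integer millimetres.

translate([0, 0, 363]) cube([349, 306, 40]);
cube([44, 44, 363]);
translate([305, 0, 0]) cube([44, 44, 363]);
translate([0, 262, 0]) cube([44, 44, 363]);
translate([305, 262, 0]) cube([44, 44, 363]);
translate([27, 135, 403]) {
  cube([70, 36, 654]);
  translate([225, 0, 0]) cube([70, 36, 654]);
  translate([70, 0, 0]) cube([155, 36, 70]);
  translate([70, 0, 584]) cube([155, 36, 70]);
}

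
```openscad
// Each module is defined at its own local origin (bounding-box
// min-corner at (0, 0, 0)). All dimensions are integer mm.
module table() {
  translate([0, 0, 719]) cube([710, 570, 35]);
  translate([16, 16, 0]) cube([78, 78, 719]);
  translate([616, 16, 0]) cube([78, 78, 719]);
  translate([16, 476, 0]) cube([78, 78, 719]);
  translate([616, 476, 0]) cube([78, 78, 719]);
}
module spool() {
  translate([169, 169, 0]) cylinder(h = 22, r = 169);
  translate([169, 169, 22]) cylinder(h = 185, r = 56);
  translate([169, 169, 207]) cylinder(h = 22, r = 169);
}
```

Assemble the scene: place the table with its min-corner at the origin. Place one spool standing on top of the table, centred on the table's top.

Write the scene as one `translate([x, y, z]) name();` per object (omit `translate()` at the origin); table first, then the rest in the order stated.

table();
translate([186, 116, 754]) spool();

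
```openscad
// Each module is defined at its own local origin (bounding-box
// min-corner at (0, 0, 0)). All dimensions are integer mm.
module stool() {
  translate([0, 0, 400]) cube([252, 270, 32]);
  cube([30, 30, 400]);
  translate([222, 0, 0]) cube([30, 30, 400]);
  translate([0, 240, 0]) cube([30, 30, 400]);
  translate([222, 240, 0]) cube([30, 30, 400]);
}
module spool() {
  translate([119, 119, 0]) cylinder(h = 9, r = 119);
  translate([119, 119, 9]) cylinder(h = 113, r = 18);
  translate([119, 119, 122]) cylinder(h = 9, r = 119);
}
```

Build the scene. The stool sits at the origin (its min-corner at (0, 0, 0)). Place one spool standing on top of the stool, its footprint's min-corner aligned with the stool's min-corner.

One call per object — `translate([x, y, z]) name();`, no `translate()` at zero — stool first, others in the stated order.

stool();
translate([0, 0, 432]) spool();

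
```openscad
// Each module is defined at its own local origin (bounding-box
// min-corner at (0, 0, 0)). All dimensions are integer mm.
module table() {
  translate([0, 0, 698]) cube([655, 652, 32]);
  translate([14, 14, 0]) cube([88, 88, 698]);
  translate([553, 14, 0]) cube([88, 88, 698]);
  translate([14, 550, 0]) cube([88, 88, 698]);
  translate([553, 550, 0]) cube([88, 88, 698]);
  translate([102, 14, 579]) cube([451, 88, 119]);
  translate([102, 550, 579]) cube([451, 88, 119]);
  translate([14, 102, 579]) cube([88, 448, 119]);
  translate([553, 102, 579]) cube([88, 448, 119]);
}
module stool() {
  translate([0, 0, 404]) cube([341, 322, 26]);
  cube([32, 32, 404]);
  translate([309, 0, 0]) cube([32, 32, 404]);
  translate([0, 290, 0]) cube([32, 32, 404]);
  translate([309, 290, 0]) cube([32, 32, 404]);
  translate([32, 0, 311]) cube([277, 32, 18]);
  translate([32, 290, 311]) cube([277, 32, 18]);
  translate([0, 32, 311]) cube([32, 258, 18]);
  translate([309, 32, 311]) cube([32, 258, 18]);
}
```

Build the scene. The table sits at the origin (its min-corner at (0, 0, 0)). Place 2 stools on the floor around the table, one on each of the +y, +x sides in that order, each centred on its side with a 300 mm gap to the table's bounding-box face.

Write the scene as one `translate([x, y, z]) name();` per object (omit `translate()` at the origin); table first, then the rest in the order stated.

table();
translate([157, 952, 0]) stool();
translate([955, 165, 0]) stool();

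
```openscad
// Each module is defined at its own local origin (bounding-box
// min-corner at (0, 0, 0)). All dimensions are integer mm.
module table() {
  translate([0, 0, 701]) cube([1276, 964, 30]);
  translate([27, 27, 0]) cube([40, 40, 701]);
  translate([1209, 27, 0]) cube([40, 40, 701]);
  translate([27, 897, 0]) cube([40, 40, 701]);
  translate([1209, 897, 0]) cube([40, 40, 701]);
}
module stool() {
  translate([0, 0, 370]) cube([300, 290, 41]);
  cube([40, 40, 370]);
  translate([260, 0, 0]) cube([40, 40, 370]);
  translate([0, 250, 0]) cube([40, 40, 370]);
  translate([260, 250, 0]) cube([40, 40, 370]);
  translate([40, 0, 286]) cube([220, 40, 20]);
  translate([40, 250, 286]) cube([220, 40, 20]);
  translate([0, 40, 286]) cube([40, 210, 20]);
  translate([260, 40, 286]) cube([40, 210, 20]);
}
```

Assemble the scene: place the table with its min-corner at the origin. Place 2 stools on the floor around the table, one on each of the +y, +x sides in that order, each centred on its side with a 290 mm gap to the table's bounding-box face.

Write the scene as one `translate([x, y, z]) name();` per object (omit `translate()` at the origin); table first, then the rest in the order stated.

table();
translate([488, 1254, 0]) stool();
translate([1566, 337, 0]) stool();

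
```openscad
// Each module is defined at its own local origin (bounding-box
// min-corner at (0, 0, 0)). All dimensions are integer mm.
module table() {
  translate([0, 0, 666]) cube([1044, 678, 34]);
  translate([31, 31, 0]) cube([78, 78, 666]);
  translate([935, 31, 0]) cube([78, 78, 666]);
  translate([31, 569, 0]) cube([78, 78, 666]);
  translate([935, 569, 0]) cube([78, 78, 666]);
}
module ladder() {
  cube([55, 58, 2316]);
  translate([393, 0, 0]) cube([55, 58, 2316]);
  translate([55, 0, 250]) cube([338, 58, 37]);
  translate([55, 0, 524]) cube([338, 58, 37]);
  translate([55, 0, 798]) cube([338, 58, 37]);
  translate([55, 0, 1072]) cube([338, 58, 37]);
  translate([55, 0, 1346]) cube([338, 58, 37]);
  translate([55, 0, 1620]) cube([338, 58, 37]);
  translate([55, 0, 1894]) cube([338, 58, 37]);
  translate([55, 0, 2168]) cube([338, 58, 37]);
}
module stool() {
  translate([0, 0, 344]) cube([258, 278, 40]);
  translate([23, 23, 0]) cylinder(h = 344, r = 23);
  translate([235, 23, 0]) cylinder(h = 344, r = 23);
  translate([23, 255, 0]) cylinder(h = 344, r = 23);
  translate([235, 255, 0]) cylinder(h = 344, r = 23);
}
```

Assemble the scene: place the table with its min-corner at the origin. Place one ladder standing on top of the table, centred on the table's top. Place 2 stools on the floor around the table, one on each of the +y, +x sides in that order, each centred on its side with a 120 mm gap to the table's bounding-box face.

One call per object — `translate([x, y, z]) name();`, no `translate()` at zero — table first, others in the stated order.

table();
translate([298, 310, 700]) ladder();
translate([393, 798, 0]) stool();
translate([1164, 200, 0]) stool();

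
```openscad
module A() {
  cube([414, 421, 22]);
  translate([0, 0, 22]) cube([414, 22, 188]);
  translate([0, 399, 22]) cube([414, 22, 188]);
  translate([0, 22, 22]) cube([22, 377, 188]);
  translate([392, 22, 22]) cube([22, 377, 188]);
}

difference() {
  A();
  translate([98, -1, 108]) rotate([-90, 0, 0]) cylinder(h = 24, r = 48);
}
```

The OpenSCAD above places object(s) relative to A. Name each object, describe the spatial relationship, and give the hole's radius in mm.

The subtracted cylinder has r = 48 mm.

A is an open box. The open box has a circular hole through its front wall. The hole's radius is 48 mm.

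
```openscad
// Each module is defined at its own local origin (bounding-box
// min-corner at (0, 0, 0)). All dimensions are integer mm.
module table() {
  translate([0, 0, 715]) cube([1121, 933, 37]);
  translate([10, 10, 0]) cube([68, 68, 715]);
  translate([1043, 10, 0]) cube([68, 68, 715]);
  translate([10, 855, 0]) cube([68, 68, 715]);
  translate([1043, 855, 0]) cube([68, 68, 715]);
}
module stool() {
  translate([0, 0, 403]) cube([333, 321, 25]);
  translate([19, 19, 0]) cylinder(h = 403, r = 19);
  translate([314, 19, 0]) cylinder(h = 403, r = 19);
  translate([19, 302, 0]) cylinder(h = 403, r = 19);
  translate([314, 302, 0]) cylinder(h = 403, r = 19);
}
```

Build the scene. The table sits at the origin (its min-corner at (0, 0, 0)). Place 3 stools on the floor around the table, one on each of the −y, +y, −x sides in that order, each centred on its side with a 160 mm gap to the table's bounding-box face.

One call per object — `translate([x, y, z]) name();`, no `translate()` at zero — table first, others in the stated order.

table();
translate([394, -481, 0]) stool();
translate([394, 1093, 0]) stool();
translate([-493, 306, 0]) stool();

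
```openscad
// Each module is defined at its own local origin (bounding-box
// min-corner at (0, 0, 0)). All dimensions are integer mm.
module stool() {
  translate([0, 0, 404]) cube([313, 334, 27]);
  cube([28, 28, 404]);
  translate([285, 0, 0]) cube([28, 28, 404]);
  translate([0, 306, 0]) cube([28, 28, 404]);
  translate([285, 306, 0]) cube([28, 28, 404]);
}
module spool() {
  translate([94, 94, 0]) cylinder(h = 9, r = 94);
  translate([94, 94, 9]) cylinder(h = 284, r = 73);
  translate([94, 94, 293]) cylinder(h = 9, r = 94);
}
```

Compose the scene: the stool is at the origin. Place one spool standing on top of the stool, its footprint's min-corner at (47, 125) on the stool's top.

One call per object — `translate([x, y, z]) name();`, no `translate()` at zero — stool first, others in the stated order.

stool();
translate([47, 125, 431]) spool();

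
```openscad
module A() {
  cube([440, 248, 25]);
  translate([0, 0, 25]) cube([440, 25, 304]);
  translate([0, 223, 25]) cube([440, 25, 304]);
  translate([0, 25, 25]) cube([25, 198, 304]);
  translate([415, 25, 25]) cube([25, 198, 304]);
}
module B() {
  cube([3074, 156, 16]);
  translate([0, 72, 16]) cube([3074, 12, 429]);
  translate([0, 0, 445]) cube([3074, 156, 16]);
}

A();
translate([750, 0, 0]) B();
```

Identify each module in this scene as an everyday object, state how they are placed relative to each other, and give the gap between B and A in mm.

A is an open box. B is an I-beam. The I-beam is on the floor beside the open box on its +x side. The gap between the I-beam and the open box is 310 mm.

The I-beam's nearest face is 310 mm from the open box's +x face.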